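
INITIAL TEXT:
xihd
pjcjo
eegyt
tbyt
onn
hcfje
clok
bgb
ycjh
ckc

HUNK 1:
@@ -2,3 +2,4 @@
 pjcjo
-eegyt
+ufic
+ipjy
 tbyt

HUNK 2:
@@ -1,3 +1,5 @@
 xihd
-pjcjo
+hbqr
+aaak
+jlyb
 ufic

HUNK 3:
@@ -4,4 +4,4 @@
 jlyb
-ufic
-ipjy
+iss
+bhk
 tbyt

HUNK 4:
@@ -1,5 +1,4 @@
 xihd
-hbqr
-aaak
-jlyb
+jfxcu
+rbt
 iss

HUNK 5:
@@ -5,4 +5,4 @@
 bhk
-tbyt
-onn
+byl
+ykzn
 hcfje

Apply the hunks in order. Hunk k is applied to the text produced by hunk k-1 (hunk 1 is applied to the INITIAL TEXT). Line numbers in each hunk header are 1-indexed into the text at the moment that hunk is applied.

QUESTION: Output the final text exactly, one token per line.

Hunk 1: at line 2 remove [eegyt] add [ufic,ipjy] -> 11 lines: xihd pjcjo ufic ipjy tbyt onn hcfje clok bgb ycjh ckc
Hunk 2: at line 1 remove [pjcjo] add [hbqr,aaak,jlyb] -> 13 lines: xihd hbqr aaak jlyb ufic ipjy tbyt onn hcfje clok bgb ycjh ckc
Hunk 3: at line 4 remove [ufic,ipjy] add [iss,bhk] -> 13 lines: xihd hbqr aaak jlyb iss bhk tbyt onn hcfje clok bgb ycjh ckc
Hunk 4: at line 1 remove [hbqr,aaak,jlyb] add [jfxcu,rbt] -> 12 lines: xihd jfxcu rbt iss bhk tbyt onn hcfje clok bgb ycjh ckc
Hunk 5: at line 5 remove [tbyt,onn] add [byl,ykzn] -> 12 lines: xihd jfxcu rbt iss bhk byl ykzn hcfje clok bgb ycjh ckc

Answer: xihd
jfxcu
rbt
iss
bhk
byl
ykzn
hcfje
clok
bgb
ycjh
ckc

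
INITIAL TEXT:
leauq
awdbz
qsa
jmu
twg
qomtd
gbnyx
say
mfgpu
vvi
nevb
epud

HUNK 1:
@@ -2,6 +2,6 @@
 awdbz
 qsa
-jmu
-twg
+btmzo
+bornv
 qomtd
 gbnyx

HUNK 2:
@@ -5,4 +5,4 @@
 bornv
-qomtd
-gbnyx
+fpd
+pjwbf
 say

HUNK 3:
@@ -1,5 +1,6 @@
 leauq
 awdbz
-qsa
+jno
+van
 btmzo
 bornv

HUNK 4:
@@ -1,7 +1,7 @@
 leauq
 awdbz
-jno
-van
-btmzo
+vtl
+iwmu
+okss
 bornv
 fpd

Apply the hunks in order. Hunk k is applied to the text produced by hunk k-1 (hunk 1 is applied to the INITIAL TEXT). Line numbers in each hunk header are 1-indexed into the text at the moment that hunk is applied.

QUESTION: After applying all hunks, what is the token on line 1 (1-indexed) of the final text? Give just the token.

Answer: leauq

Derivation:
Hunk 1: at line 2 remove [jmu,twg] add [btmzo,bornv] -> 12 lines: leauq awdbz qsa btmzo bornv qomtd gbnyx say mfgpu vvi nevb epud
Hunk 2: at line 5 remove [qomtd,gbnyx] add [fpd,pjwbf] -> 12 lines: leauq awdbz qsa btmzo bornv fpd pjwbf say mfgpu vvi nevb epud
Hunk 3: at line 1 remove [qsa] add [jno,van] -> 13 lines: leauq awdbz jno van btmzo bornv fpd pjwbf say mfgpu vvi nevb epud
Hunk 4: at line 1 remove [jno,van,btmzo] add [vtl,iwmu,okss] -> 13 lines: leauq awdbz vtl iwmu okss bornv fpd pjwbf say mfgpu vvi nevb epud
Final line 1: leauq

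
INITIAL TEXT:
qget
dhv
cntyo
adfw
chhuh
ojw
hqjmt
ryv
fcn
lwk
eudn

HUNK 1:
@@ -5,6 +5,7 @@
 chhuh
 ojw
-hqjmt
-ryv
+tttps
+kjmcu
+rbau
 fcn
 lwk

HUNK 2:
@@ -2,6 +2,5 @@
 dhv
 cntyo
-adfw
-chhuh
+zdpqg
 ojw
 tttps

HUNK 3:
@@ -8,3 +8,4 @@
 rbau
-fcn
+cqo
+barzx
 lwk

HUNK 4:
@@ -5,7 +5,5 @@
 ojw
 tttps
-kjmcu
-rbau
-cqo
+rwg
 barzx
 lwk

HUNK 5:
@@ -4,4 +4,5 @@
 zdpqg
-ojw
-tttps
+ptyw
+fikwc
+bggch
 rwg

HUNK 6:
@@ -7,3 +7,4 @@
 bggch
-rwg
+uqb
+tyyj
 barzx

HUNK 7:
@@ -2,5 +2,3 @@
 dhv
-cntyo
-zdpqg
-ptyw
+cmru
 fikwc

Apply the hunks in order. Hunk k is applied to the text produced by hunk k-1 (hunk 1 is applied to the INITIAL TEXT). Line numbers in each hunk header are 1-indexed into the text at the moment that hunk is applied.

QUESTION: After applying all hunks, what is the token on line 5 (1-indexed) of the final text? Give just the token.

Hunk 1: at line 5 remove [hqjmt,ryv] add [tttps,kjmcu,rbau] -> 12 lines: qget dhv cntyo adfw chhuh ojw tttps kjmcu rbau fcn lwk eudn
Hunk 2: at line 2 remove [adfw,chhuh] add [zdpqg] -> 11 lines: qget dhv cntyo zdpqg ojw tttps kjmcu rbau fcn lwk eudn
Hunk 3: at line 8 remove [fcn] add [cqo,barzx] -> 12 lines: qget dhv cntyo zdpqg ojw tttps kjmcu rbau cqo barzx lwk eudn
Hunk 4: at line 5 remove [kjmcu,rbau,cqo] add [rwg] -> 10 lines: qget dhv cntyo zdpqg ojw tttps rwg barzx lwk eudn
Hunk 5: at line 4 remove [ojw,tttps] add [ptyw,fikwc,bggch] -> 11 lines: qget dhv cntyo zdpqg ptyw fikwc bggch rwg barzx lwk eudn
Hunk 6: at line 7 remove [rwg] add [uqb,tyyj] -> 12 lines: qget dhv cntyo zdpqg ptyw fikwc bggch uqb tyyj barzx lwk eudn
Hunk 7: at line 2 remove [cntyo,zdpqg,ptyw] add [cmru] -> 10 lines: qget dhv cmru fikwc bggch uqb tyyj barzx lwk eudn
Final line 5: bggch

Answer: bggch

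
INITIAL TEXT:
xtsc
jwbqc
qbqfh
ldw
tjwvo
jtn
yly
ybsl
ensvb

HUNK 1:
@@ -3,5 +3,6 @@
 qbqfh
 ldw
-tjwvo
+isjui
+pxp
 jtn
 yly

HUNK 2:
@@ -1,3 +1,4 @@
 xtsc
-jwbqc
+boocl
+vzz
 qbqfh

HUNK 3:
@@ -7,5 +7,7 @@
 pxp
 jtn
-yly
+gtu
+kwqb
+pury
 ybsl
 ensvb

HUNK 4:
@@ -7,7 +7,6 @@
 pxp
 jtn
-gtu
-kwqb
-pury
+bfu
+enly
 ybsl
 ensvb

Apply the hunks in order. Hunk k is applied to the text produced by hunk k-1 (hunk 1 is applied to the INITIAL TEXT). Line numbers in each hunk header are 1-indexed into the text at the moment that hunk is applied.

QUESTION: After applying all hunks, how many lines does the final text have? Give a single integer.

Answer: 12

Derivation:
Hunk 1: at line 3 remove [tjwvo] add [isjui,pxp] -> 10 lines: xtsc jwbqc qbqfh ldw isjui pxp jtn yly ybsl ensvb
Hunk 2: at line 1 remove [jwbqc] add [boocl,vzz] -> 11 lines: xtsc boocl vzz qbqfh ldw isjui pxp jtn yly ybsl ensvb
Hunk 3: at line 7 remove [yly] add [gtu,kwqb,pury] -> 13 lines: xtsc boocl vzz qbqfh ldw isjui pxp jtn gtu kwqb pury ybsl ensvb
Hunk 4: at line 7 remove [gtu,kwqb,pury] add [bfu,enly] -> 12 lines: xtsc boocl vzz qbqfh ldw isjui pxp jtn bfu enly ybsl ensvb
Final line count: 12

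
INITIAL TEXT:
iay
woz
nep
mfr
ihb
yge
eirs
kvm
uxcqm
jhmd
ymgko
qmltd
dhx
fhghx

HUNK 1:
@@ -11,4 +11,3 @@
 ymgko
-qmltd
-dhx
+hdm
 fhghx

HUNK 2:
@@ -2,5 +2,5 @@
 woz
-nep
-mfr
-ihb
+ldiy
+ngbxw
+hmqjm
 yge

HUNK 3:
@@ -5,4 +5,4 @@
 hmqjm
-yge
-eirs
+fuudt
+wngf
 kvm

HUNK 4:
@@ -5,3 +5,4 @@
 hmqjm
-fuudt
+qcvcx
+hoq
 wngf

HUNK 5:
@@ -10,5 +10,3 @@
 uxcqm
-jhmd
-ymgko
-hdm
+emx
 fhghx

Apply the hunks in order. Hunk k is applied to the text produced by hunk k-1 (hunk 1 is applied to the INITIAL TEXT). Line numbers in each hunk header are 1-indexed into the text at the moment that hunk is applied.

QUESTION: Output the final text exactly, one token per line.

Answer: iay
woz
ldiy
ngbxw
hmqjm
qcvcx
hoq
wngf
kvm
uxcqm
emx
fhghx

Derivation:
Hunk 1: at line 11 remove [qmltd,dhx] add [hdm] -> 13 lines: iay woz nep mfr ihb yge eirs kvm uxcqm jhmd ymgko hdm fhghx
Hunk 2: at line 2 remove [nep,mfr,ihb] add [ldiy,ngbxw,hmqjm] -> 13 lines: iay woz ldiy ngbxw hmqjm yge eirs kvm uxcqm jhmd ymgko hdm fhghx
Hunk 3: at line 5 remove [yge,eirs] add [fuudt,wngf] -> 13 lines: iay woz ldiy ngbxw hmqjm fuudt wngf kvm uxcqm jhmd ymgko hdm fhghx
Hunk 4: at line 5 remove [fuudt] add [qcvcx,hoq] -> 14 lines: iay woz ldiy ngbxw hmqjm qcvcx hoq wngf kvm uxcqm jhmd ymgko hdm fhghx
Hunk 5: at line 10 remove [jhmd,ymgko,hdm] add [emx] -> 12 lines: iay woz ldiy ngbxw hmqjm qcvcx hoq wngf kvm uxcqm emx fhghx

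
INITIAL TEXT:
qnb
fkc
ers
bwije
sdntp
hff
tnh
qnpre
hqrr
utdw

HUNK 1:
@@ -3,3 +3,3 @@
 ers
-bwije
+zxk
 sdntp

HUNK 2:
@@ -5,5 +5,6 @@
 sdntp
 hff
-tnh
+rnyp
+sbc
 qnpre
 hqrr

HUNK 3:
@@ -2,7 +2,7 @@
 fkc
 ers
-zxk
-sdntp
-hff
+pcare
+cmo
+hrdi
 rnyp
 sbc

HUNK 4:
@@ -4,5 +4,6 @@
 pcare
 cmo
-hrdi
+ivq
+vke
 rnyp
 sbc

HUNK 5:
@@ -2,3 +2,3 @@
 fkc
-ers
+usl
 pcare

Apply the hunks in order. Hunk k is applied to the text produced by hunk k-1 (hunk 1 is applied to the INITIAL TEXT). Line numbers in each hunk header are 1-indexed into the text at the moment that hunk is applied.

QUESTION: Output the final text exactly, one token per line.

Answer: qnb
fkc
usl
pcare
cmo
ivq
vke
rnyp
sbc
qnpre
hqrr
utdw

Derivation:
Hunk 1: at line 3 remove [bwije] add [zxk] -> 10 lines: qnb fkc ers zxk sdntp hff tnh qnpre hqrr utdw
Hunk 2: at line 5 remove [tnh] add [rnyp,sbc] -> 11 lines: qnb fkc ers zxk sdntp hff rnyp sbc qnpre hqrr utdw
Hunk 3: at line 2 remove [zxk,sdntp,hff] add [pcare,cmo,hrdi] -> 11 lines: qnb fkc ers pcare cmo hrdi rnyp sbc qnpre hqrr utdw
Hunk 4: at line 4 remove [hrdi] add [ivq,vke] -> 12 lines: qnb fkc ers pcare cmo ivq vke rnyp sbc qnpre hqrr utdw
Hunk 5: at line 2 remove [ers] add [usl] -> 12 lines: qnb fkc usl pcare cmo ivq vke rnyp sbc qnpre hqrr utdw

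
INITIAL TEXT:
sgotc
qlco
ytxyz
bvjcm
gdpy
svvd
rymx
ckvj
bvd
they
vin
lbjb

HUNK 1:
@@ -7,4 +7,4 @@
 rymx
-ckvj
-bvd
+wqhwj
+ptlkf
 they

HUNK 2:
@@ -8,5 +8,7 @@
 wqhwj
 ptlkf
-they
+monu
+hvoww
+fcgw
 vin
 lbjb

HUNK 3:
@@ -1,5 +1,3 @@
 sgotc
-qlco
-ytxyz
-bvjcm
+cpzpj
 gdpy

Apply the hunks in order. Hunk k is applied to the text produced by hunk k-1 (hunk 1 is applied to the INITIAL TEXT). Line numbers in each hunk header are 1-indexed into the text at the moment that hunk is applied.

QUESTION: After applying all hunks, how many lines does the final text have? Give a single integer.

Hunk 1: at line 7 remove [ckvj,bvd] add [wqhwj,ptlkf] -> 12 lines: sgotc qlco ytxyz bvjcm gdpy svvd rymx wqhwj ptlkf they vin lbjb
Hunk 2: at line 8 remove [they] add [monu,hvoww,fcgw] -> 14 lines: sgotc qlco ytxyz bvjcm gdpy svvd rymx wqhwj ptlkf monu hvoww fcgw vin lbjb
Hunk 3: at line 1 remove [qlco,ytxyz,bvjcm] add [cpzpj] -> 12 lines: sgotc cpzpj gdpy svvd rymx wqhwj ptlkf monu hvoww fcgw vin lbjb
Final line count: 12

Answer: 12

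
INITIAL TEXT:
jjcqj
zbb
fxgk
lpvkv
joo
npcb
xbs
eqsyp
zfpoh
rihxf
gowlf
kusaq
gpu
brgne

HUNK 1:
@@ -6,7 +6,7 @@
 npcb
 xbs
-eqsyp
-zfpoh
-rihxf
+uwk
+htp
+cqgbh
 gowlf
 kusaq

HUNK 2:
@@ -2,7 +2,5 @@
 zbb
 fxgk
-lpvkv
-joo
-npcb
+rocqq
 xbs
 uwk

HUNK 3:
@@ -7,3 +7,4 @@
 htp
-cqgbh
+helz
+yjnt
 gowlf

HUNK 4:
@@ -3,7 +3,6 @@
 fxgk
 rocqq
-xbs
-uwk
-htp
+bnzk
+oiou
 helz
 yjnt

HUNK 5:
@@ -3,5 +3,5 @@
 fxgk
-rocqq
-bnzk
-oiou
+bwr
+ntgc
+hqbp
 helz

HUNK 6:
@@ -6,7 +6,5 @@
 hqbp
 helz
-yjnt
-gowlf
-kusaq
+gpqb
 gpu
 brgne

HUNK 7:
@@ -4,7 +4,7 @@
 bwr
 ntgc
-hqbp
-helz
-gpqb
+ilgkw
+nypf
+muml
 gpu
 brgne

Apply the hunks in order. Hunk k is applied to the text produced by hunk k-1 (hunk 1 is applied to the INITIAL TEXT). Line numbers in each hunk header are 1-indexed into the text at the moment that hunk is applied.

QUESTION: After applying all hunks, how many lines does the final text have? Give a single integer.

Hunk 1: at line 6 remove [eqsyp,zfpoh,rihxf] add [uwk,htp,cqgbh] -> 14 lines: jjcqj zbb fxgk lpvkv joo npcb xbs uwk htp cqgbh gowlf kusaq gpu brgne
Hunk 2: at line 2 remove [lpvkv,joo,npcb] add [rocqq] -> 12 lines: jjcqj zbb fxgk rocqq xbs uwk htp cqgbh gowlf kusaq gpu brgne
Hunk 3: at line 7 remove [cqgbh] add [helz,yjnt] -> 13 lines: jjcqj zbb fxgk rocqq xbs uwk htp helz yjnt gowlf kusaq gpu brgne
Hunk 4: at line 3 remove [xbs,uwk,htp] add [bnzk,oiou] -> 12 lines: jjcqj zbb fxgk rocqq bnzk oiou helz yjnt gowlf kusaq gpu brgne
Hunk 5: at line 3 remove [rocqq,bnzk,oiou] add [bwr,ntgc,hqbp] -> 12 lines: jjcqj zbb fxgk bwr ntgc hqbp helz yjnt gowlf kusaq gpu brgne
Hunk 6: at line 6 remove [yjnt,gowlf,kusaq] add [gpqb] -> 10 lines: jjcqj zbb fxgk bwr ntgc hqbp helz gpqb gpu brgne
Hunk 7: at line 4 remove [hqbp,helz,gpqb] add [ilgkw,nypf,muml] -> 10 lines: jjcqj zbb fxgk bwr ntgc ilgkw nypf muml gpu brgne
Final line count: 10

Answer: 10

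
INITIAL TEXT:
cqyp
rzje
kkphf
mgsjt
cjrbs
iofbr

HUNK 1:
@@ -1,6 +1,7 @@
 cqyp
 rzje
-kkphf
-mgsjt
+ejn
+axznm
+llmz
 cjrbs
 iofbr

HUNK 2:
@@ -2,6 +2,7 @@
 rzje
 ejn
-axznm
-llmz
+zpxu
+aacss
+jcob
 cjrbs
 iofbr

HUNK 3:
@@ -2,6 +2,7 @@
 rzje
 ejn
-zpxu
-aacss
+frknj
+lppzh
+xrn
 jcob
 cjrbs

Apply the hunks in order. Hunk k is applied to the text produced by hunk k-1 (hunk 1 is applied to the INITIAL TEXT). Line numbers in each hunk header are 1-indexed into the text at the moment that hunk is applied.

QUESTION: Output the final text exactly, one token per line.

Answer: cqyp
rzje
ejn
frknj
lppzh
xrn
jcob
cjrbs
iofbr

Derivation:
Hunk 1: at line 1 remove [kkphf,mgsjt] add [ejn,axznm,llmz] -> 7 lines: cqyp rzje ejn axznm llmz cjrbs iofbr
Hunk 2: at line 2 remove [axznm,llmz] add [zpxu,aacss,jcob] -> 8 lines: cqyp rzje ejn zpxu aacss jcob cjrbs iofbr
Hunk 3: at line 2 remove [zpxu,aacss] add [frknj,lppzh,xrn] -> 9 lines: cqyp rzje ejn frknj lppzh xrn jcob cjrbs iofbr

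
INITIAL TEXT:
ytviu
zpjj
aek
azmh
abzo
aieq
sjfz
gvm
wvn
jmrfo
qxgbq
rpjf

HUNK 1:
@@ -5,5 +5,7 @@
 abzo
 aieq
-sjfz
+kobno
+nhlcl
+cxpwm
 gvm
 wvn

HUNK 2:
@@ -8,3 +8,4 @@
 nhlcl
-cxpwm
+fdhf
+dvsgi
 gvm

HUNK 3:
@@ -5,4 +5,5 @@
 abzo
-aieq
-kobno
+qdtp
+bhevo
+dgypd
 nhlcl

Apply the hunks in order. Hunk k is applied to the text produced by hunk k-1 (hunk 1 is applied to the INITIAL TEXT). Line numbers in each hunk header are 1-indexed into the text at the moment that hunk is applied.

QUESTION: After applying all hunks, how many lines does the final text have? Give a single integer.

Answer: 16

Derivation:
Hunk 1: at line 5 remove [sjfz] add [kobno,nhlcl,cxpwm] -> 14 lines: ytviu zpjj aek azmh abzo aieq kobno nhlcl cxpwm gvm wvn jmrfo qxgbq rpjf
Hunk 2: at line 8 remove [cxpwm] add [fdhf,dvsgi] -> 15 lines: ytviu zpjj aek azmh abzo aieq kobno nhlcl fdhf dvsgi gvm wvn jmrfo qxgbq rpjf
Hunk 3: at line 5 remove [aieq,kobno] add [qdtp,bhevo,dgypd] -> 16 lines: ytviu zpjj aek azmh abzo qdtp bhevo dgypd nhlcl fdhf dvsgi gvm wvn jmrfo qxgbq rpjf
Final line count: 16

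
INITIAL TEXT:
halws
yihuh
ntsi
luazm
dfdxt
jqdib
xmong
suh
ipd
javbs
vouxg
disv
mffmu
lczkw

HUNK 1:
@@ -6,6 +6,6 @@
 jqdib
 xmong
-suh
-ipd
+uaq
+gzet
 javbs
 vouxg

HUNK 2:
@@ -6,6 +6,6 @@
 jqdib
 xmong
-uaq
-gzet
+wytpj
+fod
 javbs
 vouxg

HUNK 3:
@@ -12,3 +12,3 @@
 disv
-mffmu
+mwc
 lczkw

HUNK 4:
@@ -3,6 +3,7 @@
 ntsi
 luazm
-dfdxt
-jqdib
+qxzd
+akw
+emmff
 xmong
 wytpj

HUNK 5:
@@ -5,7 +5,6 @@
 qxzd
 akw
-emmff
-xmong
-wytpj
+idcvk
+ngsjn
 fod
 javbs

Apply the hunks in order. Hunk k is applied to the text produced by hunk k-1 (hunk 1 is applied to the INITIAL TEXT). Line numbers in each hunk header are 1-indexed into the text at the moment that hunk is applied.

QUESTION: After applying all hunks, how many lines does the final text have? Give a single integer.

Hunk 1: at line 6 remove [suh,ipd] add [uaq,gzet] -> 14 lines: halws yihuh ntsi luazm dfdxt jqdib xmong uaq gzet javbs vouxg disv mffmu lczkw
Hunk 2: at line 6 remove [uaq,gzet] add [wytpj,fod] -> 14 lines: halws yihuh ntsi luazm dfdxt jqdib xmong wytpj fod javbs vouxg disv mffmu lczkw
Hunk 3: at line 12 remove [mffmu] add [mwc] -> 14 lines: halws yihuh ntsi luazm dfdxt jqdib xmong wytpj fod javbs vouxg disv mwc lczkw
Hunk 4: at line 3 remove [dfdxt,jqdib] add [qxzd,akw,emmff] -> 15 lines: halws yihuh ntsi luazm qxzd akw emmff xmong wytpj fod javbs vouxg disv mwc lczkw
Hunk 5: at line 5 remove [emmff,xmong,wytpj] add [idcvk,ngsjn] -> 14 lines: halws yihuh ntsi luazm qxzd akw idcvk ngsjn fod javbs vouxg disv mwc lczkw
Final line count: 14

Answer: 14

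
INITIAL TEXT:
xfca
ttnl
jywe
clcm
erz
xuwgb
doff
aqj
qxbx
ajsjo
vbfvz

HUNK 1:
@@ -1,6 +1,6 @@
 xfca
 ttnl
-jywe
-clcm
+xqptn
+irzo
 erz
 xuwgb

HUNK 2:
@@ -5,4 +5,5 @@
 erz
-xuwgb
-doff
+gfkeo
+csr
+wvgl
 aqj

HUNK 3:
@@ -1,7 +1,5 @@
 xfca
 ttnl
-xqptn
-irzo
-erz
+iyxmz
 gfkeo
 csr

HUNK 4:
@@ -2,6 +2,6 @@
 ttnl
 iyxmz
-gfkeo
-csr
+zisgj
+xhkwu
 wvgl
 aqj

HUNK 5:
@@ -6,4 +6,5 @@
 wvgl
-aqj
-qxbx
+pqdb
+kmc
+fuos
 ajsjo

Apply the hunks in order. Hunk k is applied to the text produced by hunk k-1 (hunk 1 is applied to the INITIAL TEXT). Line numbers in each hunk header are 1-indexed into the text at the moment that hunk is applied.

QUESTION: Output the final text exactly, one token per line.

Hunk 1: at line 1 remove [jywe,clcm] add [xqptn,irzo] -> 11 lines: xfca ttnl xqptn irzo erz xuwgb doff aqj qxbx ajsjo vbfvz
Hunk 2: at line 5 remove [xuwgb,doff] add [gfkeo,csr,wvgl] -> 12 lines: xfca ttnl xqptn irzo erz gfkeo csr wvgl aqj qxbx ajsjo vbfvz
Hunk 3: at line 1 remove [xqptn,irzo,erz] add [iyxmz] -> 10 lines: xfca ttnl iyxmz gfkeo csr wvgl aqj qxbx ajsjo vbfvz
Hunk 4: at line 2 remove [gfkeo,csr] add [zisgj,xhkwu] -> 10 lines: xfca ttnl iyxmz zisgj xhkwu wvgl aqj qxbx ajsjo vbfvz
Hunk 5: at line 6 remove [aqj,qxbx] add [pqdb,kmc,fuos] -> 11 lines: xfca ttnl iyxmz zisgj xhkwu wvgl pqdb kmc fuos ajsjo vbfvz

Answer: xfca
ttnl
iyxmz
zisgj
xhkwu
wvgl
pqdb
kmc
fuos
ajsjo
vbfvz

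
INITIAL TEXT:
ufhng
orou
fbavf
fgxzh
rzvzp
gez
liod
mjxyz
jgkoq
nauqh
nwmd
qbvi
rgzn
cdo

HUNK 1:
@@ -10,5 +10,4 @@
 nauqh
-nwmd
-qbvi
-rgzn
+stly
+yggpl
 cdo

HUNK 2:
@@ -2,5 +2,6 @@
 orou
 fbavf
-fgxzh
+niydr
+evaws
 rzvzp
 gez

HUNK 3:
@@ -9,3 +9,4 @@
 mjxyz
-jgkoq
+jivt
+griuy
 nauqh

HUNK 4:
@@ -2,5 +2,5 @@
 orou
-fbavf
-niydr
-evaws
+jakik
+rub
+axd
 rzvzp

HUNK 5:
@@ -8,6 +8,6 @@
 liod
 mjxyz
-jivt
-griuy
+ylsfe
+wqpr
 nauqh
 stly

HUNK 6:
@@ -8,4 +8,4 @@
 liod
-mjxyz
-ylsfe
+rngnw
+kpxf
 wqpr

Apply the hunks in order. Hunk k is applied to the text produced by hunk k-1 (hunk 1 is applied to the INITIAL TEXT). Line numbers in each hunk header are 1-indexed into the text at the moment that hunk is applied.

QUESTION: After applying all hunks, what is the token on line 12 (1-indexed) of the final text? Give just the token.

Answer: nauqh

Derivation:
Hunk 1: at line 10 remove [nwmd,qbvi,rgzn] add [stly,yggpl] -> 13 lines: ufhng orou fbavf fgxzh rzvzp gez liod mjxyz jgkoq nauqh stly yggpl cdo
Hunk 2: at line 2 remove [fgxzh] add [niydr,evaws] -> 14 lines: ufhng orou fbavf niydr evaws rzvzp gez liod mjxyz jgkoq nauqh stly yggpl cdo
Hunk 3: at line 9 remove [jgkoq] add [jivt,griuy] -> 15 lines: ufhng orou fbavf niydr evaws rzvzp gez liod mjxyz jivt griuy nauqh stly yggpl cdo
Hunk 4: at line 2 remove [fbavf,niydr,evaws] add [jakik,rub,axd] -> 15 lines: ufhng orou jakik rub axd rzvzp gez liod mjxyz jivt griuy nauqh stly yggpl cdo
Hunk 5: at line 8 remove [jivt,griuy] add [ylsfe,wqpr] -> 15 lines: ufhng orou jakik rub axd rzvzp gez liod mjxyz ylsfe wqpr nauqh stly yggpl cdo
Hunk 6: at line 8 remove [mjxyz,ylsfe] add [rngnw,kpxf] -> 15 lines: ufhng orou jakik rub axd rzvzp gez liod rngnw kpxf wqpr nauqh stly yggpl cdo
Final line 12: nauqh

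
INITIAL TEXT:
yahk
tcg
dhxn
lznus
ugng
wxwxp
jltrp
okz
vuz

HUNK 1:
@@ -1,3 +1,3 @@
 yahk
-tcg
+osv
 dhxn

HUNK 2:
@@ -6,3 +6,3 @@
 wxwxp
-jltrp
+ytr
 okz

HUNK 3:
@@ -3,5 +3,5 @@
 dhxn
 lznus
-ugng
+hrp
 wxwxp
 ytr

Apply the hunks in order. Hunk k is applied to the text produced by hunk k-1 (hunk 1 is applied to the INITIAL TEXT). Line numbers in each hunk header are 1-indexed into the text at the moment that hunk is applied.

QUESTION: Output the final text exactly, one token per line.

Hunk 1: at line 1 remove [tcg] add [osv] -> 9 lines: yahk osv dhxn lznus ugng wxwxp jltrp okz vuz
Hunk 2: at line 6 remove [jltrp] add [ytr] -> 9 lines: yahk osv dhxn lznus ugng wxwxp ytr okz vuz
Hunk 3: at line 3 remove [ugng] add [hrp] -> 9 lines: yahk osv dhxn lznus hrp wxwxp ytr okz vuz

Answer: yahk
osv
dhxn
lznus
hrp
wxwxp
ytr
okz
vuz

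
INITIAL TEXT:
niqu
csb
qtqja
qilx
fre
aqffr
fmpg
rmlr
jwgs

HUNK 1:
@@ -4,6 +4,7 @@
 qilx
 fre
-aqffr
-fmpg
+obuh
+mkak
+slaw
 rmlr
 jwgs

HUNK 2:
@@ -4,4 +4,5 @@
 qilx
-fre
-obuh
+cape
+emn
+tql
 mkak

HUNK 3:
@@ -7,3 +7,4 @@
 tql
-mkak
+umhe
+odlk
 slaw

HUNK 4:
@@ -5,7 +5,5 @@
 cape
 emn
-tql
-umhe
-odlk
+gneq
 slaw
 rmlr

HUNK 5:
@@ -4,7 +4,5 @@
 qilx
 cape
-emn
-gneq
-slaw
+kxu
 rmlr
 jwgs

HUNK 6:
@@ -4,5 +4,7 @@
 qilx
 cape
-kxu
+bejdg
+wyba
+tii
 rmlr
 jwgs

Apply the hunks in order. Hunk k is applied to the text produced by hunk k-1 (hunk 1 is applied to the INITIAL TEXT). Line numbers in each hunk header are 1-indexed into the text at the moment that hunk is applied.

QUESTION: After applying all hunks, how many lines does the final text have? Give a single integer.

Answer: 10

Derivation:
Hunk 1: at line 4 remove [aqffr,fmpg] add [obuh,mkak,slaw] -> 10 lines: niqu csb qtqja qilx fre obuh mkak slaw rmlr jwgs
Hunk 2: at line 4 remove [fre,obuh] add [cape,emn,tql] -> 11 lines: niqu csb qtqja qilx cape emn tql mkak slaw rmlr jwgs
Hunk 3: at line 7 remove [mkak] add [umhe,odlk] -> 12 lines: niqu csb qtqja qilx cape emn tql umhe odlk slaw rmlr jwgs
Hunk 4: at line 5 remove [tql,umhe,odlk] add [gneq] -> 10 lines: niqu csb qtqja qilx cape emn gneq slaw rmlr jwgs
Hunk 5: at line 4 remove [emn,gneq,slaw] add [kxu] -> 8 lines: niqu csb qtqja qilx cape kxu rmlr jwgs
Hunk 6: at line 4 remove [kxu] add [bejdg,wyba,tii] -> 10 lines: niqu csb qtqja qilx cape bejdg wyba tii rmlr jwgs
Final line count: 10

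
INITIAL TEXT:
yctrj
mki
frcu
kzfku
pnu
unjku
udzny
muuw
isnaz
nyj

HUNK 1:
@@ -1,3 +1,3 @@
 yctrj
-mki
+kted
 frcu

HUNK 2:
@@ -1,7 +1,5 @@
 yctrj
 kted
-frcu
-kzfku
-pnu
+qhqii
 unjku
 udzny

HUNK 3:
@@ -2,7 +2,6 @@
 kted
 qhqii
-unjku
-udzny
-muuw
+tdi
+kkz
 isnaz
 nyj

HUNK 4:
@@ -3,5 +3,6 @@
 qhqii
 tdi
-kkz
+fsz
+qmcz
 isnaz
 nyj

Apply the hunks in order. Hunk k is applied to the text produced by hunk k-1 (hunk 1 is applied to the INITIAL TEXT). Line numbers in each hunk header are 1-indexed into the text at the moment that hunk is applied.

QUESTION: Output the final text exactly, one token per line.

Answer: yctrj
kted
qhqii
tdi
fsz
qmcz
isnaz
nyj

Derivation:
Hunk 1: at line 1 remove [mki] add [kted] -> 10 lines: yctrj kted frcu kzfku pnu unjku udzny muuw isnaz nyj
Hunk 2: at line 1 remove [frcu,kzfku,pnu] add [qhqii] -> 8 lines: yctrj kted qhqii unjku udzny muuw isnaz nyj
Hunk 3: at line 2 remove [unjku,udzny,muuw] add [tdi,kkz] -> 7 lines: yctrj kted qhqii tdi kkz isnaz nyj
Hunk 4: at line 3 remove [kkz] add [fsz,qmcz] -> 8 lines: yctrj kted qhqii tdi fsz qmcz isnaz nyj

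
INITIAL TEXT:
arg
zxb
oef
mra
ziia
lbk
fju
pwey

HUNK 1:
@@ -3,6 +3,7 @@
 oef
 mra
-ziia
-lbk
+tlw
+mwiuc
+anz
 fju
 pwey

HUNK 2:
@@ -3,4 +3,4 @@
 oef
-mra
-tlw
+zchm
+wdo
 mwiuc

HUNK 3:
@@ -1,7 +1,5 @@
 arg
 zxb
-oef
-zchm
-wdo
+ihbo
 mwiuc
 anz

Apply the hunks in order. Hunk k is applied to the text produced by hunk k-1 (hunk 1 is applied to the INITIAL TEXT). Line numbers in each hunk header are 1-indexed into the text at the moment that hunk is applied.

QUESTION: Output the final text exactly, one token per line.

Answer: arg
zxb
ihbo
mwiuc
anz
fju
pwey

Derivation:
Hunk 1: at line 3 remove [ziia,lbk] add [tlw,mwiuc,anz] -> 9 lines: arg zxb oef mra tlw mwiuc anz fju pwey
Hunk 2: at line 3 remove [mra,tlw] add [zchm,wdo] -> 9 lines: arg zxb oef zchm wdo mwiuc anz fju pwey
Hunk 3: at line 1 remove [oef,zchm,wdo] add [ihbo] -> 7 lines: arg zxb ihbo mwiuc anz fju pwey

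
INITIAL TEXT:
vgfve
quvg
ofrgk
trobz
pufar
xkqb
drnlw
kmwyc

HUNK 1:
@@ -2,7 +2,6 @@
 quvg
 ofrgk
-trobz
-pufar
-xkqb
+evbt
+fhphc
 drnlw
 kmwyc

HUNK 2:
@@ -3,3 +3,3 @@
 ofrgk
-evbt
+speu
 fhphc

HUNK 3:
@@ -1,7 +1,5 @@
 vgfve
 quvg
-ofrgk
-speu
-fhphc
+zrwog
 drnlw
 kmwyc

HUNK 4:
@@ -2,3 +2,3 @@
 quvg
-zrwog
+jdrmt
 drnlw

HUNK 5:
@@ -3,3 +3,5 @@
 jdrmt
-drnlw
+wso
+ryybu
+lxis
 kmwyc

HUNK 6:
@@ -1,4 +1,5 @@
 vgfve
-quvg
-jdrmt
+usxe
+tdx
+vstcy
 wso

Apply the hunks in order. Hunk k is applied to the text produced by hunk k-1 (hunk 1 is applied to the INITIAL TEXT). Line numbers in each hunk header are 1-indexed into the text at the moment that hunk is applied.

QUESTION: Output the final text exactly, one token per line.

Answer: vgfve
usxe
tdx
vstcy
wso
ryybu
lxis
kmwyc

Derivation:
Hunk 1: at line 2 remove [trobz,pufar,xkqb] add [evbt,fhphc] -> 7 lines: vgfve quvg ofrgk evbt fhphc drnlw kmwyc
Hunk 2: at line 3 remove [evbt] add [speu] -> 7 lines: vgfve quvg ofrgk speu fhphc drnlw kmwyc
Hunk 3: at line 1 remove [ofrgk,speu,fhphc] add [zrwog] -> 5 lines: vgfve quvg zrwog drnlw kmwyc
Hunk 4: at line 2 remove [zrwog] add [jdrmt] -> 5 lines: vgfve quvg jdrmt drnlw kmwyc
Hunk 5: at line 3 remove [drnlw] add [wso,ryybu,lxis] -> 7 lines: vgfve quvg jdrmt wso ryybu lxis kmwyc
Hunk 6: at line 1 remove [quvg,jdrmt] add [usxe,tdx,vstcy] -> 8 lines: vgfve usxe tdx vstcy wso ryybu lxis kmwyc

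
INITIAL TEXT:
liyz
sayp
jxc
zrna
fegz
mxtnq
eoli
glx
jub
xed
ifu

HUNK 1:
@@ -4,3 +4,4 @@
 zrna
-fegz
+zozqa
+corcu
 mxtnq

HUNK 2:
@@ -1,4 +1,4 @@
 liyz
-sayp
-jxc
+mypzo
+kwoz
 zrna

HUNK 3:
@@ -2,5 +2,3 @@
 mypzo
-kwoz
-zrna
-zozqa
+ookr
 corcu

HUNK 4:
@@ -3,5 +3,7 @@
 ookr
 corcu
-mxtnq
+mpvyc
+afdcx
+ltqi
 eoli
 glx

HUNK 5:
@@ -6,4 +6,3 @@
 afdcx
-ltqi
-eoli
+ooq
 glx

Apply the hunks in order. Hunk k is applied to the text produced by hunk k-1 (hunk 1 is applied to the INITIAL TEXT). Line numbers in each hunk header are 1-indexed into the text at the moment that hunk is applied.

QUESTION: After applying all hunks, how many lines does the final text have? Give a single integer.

Answer: 11

Derivation:
Hunk 1: at line 4 remove [fegz] add [zozqa,corcu] -> 12 lines: liyz sayp jxc zrna zozqa corcu mxtnq eoli glx jub xed ifu
Hunk 2: at line 1 remove [sayp,jxc] add [mypzo,kwoz] -> 12 lines: liyz mypzo kwoz zrna zozqa corcu mxtnq eoli glx jub xed ifu
Hunk 3: at line 2 remove [kwoz,zrna,zozqa] add [ookr] -> 10 lines: liyz mypzo ookr corcu mxtnq eoli glx jub xed ifu
Hunk 4: at line 3 remove [mxtnq] add [mpvyc,afdcx,ltqi] -> 12 lines: liyz mypzo ookr corcu mpvyc afdcx ltqi eoli glx jub xed ifu
Hunk 5: at line 6 remove [ltqi,eoli] add [ooq] -> 11 lines: liyz mypzo ookr corcu mpvyc afdcx ooq glx jub xed ifu
Final line count: 11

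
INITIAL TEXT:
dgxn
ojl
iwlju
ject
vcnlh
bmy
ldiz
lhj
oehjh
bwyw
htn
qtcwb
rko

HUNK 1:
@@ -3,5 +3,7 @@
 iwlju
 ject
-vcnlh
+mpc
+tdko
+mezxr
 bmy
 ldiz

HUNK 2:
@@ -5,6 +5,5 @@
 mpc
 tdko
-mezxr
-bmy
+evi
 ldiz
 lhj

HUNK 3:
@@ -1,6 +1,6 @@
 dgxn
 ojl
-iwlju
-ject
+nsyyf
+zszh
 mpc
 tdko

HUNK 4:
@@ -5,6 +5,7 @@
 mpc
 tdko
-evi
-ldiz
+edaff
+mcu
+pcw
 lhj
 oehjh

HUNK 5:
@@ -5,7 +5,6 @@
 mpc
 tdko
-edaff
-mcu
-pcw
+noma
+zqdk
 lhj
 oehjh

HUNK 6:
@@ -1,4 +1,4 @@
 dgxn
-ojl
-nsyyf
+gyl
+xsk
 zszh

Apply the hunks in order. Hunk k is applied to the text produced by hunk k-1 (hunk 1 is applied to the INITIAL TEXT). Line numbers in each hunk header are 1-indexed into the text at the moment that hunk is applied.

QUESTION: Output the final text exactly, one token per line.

Answer: dgxn
gyl
xsk
zszh
mpc
tdko
noma
zqdk
lhj
oehjh
bwyw
htn
qtcwb
rko

Derivation:
Hunk 1: at line 3 remove [vcnlh] add [mpc,tdko,mezxr] -> 15 lines: dgxn ojl iwlju ject mpc tdko mezxr bmy ldiz lhj oehjh bwyw htn qtcwb rko
Hunk 2: at line 5 remove [mezxr,bmy] add [evi] -> 14 lines: dgxn ojl iwlju ject mpc tdko evi ldiz lhj oehjh bwyw htn qtcwb rko
Hunk 3: at line 1 remove [iwlju,ject] add [nsyyf,zszh] -> 14 lines: dgxn ojl nsyyf zszh mpc tdko evi ldiz lhj oehjh bwyw htn qtcwb rko
Hunk 4: at line 5 remove [evi,ldiz] add [edaff,mcu,pcw] -> 15 lines: dgxn ojl nsyyf zszh mpc tdko edaff mcu pcw lhj oehjh bwyw htn qtcwb rko
Hunk 5: at line 5 remove [edaff,mcu,pcw] add [noma,zqdk] -> 14 lines: dgxn ojl nsyyf zszh mpc tdko noma zqdk lhj oehjh bwyw htn qtcwb rko
Hunk 6: at line 1 remove [ojl,nsyyf] add [gyl,xsk] -> 14 lines: dgxn gyl xsk zszh mpc tdko noma zqdk lhj oehjh bwyw htn qtcwb rko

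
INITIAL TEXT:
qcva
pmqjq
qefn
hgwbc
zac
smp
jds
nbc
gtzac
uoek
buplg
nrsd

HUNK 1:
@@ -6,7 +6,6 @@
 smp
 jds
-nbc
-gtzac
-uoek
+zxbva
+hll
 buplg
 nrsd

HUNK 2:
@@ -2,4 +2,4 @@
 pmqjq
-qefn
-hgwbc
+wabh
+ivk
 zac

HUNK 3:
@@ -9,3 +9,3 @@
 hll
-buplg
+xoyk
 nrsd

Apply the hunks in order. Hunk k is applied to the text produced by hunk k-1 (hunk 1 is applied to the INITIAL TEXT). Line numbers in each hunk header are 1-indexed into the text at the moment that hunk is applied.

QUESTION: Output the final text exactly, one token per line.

Answer: qcva
pmqjq
wabh
ivk
zac
smp
jds
zxbva
hll
xoyk
nrsd

Derivation:
Hunk 1: at line 6 remove [nbc,gtzac,uoek] add [zxbva,hll] -> 11 lines: qcva pmqjq qefn hgwbc zac smp jds zxbva hll buplg nrsd
Hunk 2: at line 2 remove [qefn,hgwbc] add [wabh,ivk] -> 11 lines: qcva pmqjq wabh ivk zac smp jds zxbva hll buplg nrsd
Hunk 3: at line 9 remove [buplg] add [xoyk] -> 11 lines: qcva pmqjq wabh ivk zac smp jds zxbva hll xoyk nrsd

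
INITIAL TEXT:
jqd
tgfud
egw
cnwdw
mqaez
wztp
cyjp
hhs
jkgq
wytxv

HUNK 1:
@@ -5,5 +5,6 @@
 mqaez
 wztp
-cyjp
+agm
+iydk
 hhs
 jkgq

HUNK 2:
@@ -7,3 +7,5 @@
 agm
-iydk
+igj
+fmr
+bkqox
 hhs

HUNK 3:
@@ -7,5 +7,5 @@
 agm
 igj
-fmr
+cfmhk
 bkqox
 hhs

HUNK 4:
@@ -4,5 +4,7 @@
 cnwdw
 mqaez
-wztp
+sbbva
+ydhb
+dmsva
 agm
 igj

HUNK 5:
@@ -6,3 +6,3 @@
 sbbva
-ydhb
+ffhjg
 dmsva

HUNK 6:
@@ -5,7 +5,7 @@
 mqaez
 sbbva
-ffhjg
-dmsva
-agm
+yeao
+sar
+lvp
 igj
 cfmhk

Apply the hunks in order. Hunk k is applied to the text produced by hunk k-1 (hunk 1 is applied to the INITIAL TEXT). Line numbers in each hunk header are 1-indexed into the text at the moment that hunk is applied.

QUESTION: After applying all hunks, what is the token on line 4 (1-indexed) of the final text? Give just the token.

Hunk 1: at line 5 remove [cyjp] add [agm,iydk] -> 11 lines: jqd tgfud egw cnwdw mqaez wztp agm iydk hhs jkgq wytxv
Hunk 2: at line 7 remove [iydk] add [igj,fmr,bkqox] -> 13 lines: jqd tgfud egw cnwdw mqaez wztp agm igj fmr bkqox hhs jkgq wytxv
Hunk 3: at line 7 remove [fmr] add [cfmhk] -> 13 lines: jqd tgfud egw cnwdw mqaez wztp agm igj cfmhk bkqox hhs jkgq wytxv
Hunk 4: at line 4 remove [wztp] add [sbbva,ydhb,dmsva] -> 15 lines: jqd tgfud egw cnwdw mqaez sbbva ydhb dmsva agm igj cfmhk bkqox hhs jkgq wytxv
Hunk 5: at line 6 remove [ydhb] add [ffhjg] -> 15 lines: jqd tgfud egw cnwdw mqaez sbbva ffhjg dmsva agm igj cfmhk bkqox hhs jkgq wytxv
Hunk 6: at line 5 remove [ffhjg,dmsva,agm] add [yeao,sar,lvp] -> 15 lines: jqd tgfud egw cnwdw mqaez sbbva yeao sar lvp igj cfmhk bkqox hhs jkgq wytxv
Final line 4: cnwdw

Answer: cnwdw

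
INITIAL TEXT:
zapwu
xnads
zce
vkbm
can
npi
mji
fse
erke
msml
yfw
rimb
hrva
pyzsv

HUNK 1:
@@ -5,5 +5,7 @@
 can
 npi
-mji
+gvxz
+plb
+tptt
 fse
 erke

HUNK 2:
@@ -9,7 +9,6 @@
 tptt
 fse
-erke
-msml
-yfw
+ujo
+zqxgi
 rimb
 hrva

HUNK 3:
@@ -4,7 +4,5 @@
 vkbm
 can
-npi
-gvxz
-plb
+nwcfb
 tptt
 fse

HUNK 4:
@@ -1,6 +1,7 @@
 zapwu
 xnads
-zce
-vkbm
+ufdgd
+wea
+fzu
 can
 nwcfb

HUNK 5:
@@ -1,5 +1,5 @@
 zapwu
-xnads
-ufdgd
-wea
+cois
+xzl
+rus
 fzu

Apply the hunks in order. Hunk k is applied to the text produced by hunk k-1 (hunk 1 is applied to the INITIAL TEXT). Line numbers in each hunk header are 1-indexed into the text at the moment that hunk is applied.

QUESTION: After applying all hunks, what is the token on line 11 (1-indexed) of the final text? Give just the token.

Answer: zqxgi

Derivation:
Hunk 1: at line 5 remove [mji] add [gvxz,plb,tptt] -> 16 lines: zapwu xnads zce vkbm can npi gvxz plb tptt fse erke msml yfw rimb hrva pyzsv
Hunk 2: at line 9 remove [erke,msml,yfw] add [ujo,zqxgi] -> 15 lines: zapwu xnads zce vkbm can npi gvxz plb tptt fse ujo zqxgi rimb hrva pyzsv
Hunk 3: at line 4 remove [npi,gvxz,plb] add [nwcfb] -> 13 lines: zapwu xnads zce vkbm can nwcfb tptt fse ujo zqxgi rimb hrva pyzsv
Hunk 4: at line 1 remove [zce,vkbm] add [ufdgd,wea,fzu] -> 14 lines: zapwu xnads ufdgd wea fzu can nwcfb tptt fse ujo zqxgi rimb hrva pyzsv
Hunk 5: at line 1 remove [xnads,ufdgd,wea] add [cois,xzl,rus] -> 14 lines: zapwu cois xzl rus fzu can nwcfb tptt fse ujo zqxgi rimb hrva pyzsv
Final line 11: zqxgi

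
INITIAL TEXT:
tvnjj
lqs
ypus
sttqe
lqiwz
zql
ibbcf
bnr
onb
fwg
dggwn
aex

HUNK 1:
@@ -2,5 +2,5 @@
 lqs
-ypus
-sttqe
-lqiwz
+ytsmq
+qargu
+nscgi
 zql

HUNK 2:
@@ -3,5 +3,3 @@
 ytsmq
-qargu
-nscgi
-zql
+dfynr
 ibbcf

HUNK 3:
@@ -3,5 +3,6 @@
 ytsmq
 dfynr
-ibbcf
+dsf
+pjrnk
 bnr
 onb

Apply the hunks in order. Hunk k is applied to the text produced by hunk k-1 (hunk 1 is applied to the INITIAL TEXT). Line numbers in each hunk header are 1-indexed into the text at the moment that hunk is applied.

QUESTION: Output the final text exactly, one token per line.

Hunk 1: at line 2 remove [ypus,sttqe,lqiwz] add [ytsmq,qargu,nscgi] -> 12 lines: tvnjj lqs ytsmq qargu nscgi zql ibbcf bnr onb fwg dggwn aex
Hunk 2: at line 3 remove [qargu,nscgi,zql] add [dfynr] -> 10 lines: tvnjj lqs ytsmq dfynr ibbcf bnr onb fwg dggwn aex
Hunk 3: at line 3 remove [ibbcf] add [dsf,pjrnk] -> 11 lines: tvnjj lqs ytsmq dfynr dsf pjrnk bnr onb fwg dggwn aex

Answer: tvnjj
lqs
ytsmq
dfynr
dsf
pjrnk
bnr
onb
fwg
dggwn
aex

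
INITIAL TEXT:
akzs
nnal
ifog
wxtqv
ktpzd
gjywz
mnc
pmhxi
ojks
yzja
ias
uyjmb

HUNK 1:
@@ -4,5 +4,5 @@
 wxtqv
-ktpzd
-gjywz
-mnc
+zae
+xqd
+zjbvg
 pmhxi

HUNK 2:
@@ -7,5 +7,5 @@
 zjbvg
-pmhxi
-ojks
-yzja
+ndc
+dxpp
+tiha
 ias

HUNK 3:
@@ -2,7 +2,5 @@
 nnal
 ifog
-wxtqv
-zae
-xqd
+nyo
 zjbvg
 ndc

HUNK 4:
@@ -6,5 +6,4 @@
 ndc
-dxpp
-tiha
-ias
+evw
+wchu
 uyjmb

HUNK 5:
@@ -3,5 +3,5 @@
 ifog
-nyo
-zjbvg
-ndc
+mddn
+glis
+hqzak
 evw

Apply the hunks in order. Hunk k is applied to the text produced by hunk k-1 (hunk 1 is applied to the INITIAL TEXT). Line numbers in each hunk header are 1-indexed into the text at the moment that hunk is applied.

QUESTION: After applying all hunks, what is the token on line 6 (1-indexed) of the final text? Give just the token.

Hunk 1: at line 4 remove [ktpzd,gjywz,mnc] add [zae,xqd,zjbvg] -> 12 lines: akzs nnal ifog wxtqv zae xqd zjbvg pmhxi ojks yzja ias uyjmb
Hunk 2: at line 7 remove [pmhxi,ojks,yzja] add [ndc,dxpp,tiha] -> 12 lines: akzs nnal ifog wxtqv zae xqd zjbvg ndc dxpp tiha ias uyjmb
Hunk 3: at line 2 remove [wxtqv,zae,xqd] add [nyo] -> 10 lines: akzs nnal ifog nyo zjbvg ndc dxpp tiha ias uyjmb
Hunk 4: at line 6 remove [dxpp,tiha,ias] add [evw,wchu] -> 9 lines: akzs nnal ifog nyo zjbvg ndc evw wchu uyjmb
Hunk 5: at line 3 remove [nyo,zjbvg,ndc] add [mddn,glis,hqzak] -> 9 lines: akzs nnal ifog mddn glis hqzak evw wchu uyjmb
Final line 6: hqzak

Answer: hqzak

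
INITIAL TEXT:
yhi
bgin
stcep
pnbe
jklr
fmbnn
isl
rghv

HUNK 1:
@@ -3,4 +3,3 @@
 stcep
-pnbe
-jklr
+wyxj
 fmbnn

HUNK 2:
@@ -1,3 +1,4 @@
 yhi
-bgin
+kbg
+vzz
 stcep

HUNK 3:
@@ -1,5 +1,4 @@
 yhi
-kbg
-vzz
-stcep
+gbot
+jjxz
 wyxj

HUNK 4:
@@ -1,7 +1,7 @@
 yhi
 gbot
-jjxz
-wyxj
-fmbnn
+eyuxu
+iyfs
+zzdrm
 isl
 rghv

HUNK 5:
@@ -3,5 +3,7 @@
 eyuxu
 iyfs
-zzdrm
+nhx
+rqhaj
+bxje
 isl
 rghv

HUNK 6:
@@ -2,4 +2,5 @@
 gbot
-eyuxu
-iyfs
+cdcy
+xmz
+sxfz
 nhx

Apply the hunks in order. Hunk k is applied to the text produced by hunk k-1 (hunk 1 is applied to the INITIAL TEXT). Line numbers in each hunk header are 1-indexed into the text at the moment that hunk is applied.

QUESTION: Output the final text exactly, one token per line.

Hunk 1: at line 3 remove [pnbe,jklr] add [wyxj] -> 7 lines: yhi bgin stcep wyxj fmbnn isl rghv
Hunk 2: at line 1 remove [bgin] add [kbg,vzz] -> 8 lines: yhi kbg vzz stcep wyxj fmbnn isl rghv
Hunk 3: at line 1 remove [kbg,vzz,stcep] add [gbot,jjxz] -> 7 lines: yhi gbot jjxz wyxj fmbnn isl rghv
Hunk 4: at line 1 remove [jjxz,wyxj,fmbnn] add [eyuxu,iyfs,zzdrm] -> 7 lines: yhi gbot eyuxu iyfs zzdrm isl rghv
Hunk 5: at line 3 remove [zzdrm] add [nhx,rqhaj,bxje] -> 9 lines: yhi gbot eyuxu iyfs nhx rqhaj bxje isl rghv
Hunk 6: at line 2 remove [eyuxu,iyfs] add [cdcy,xmz,sxfz] -> 10 lines: yhi gbot cdcy xmz sxfz nhx rqhaj bxje isl rghv

Answer: yhi
gbot
cdcy
xmz
sxfz
nhx
rqhaj
bxje
isl
rghv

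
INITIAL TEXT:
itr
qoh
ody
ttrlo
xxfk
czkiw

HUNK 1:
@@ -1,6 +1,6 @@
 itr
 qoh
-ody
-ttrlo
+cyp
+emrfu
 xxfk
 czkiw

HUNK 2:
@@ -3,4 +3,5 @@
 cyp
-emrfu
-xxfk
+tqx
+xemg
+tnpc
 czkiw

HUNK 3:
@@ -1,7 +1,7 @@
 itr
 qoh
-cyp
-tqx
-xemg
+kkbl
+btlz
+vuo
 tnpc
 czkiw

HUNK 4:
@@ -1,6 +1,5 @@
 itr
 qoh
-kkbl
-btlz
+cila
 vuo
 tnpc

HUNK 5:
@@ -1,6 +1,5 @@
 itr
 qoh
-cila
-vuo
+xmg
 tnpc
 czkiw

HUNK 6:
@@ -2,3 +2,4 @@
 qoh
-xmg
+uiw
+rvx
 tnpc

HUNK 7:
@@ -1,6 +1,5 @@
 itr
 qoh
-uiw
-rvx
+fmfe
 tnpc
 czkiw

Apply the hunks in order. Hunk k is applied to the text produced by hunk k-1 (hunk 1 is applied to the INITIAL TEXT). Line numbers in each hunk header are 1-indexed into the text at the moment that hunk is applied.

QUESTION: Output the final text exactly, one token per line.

Answer: itr
qoh
fmfe
tnpc
czkiw

Derivation:
Hunk 1: at line 1 remove [ody,ttrlo] add [cyp,emrfu] -> 6 lines: itr qoh cyp emrfu xxfk czkiw
Hunk 2: at line 3 remove [emrfu,xxfk] add [tqx,xemg,tnpc] -> 7 lines: itr qoh cyp tqx xemg tnpc czkiw
Hunk 3: at line 1 remove [cyp,tqx,xemg] add [kkbl,btlz,vuo] -> 7 lines: itr qoh kkbl btlz vuo tnpc czkiw
Hunk 4: at line 1 remove [kkbl,btlz] add [cila] -> 6 lines: itr qoh cila vuo tnpc czkiw
Hunk 5: at line 1 remove [cila,vuo] add [xmg] -> 5 lines: itr qoh xmg tnpc czkiw
Hunk 6: at line 2 remove [xmg] add [uiw,rvx] -> 6 lines: itr qoh uiw rvx tnpc czkiw
Hunk 7: at line 1 remove [uiw,rvx] add [fmfe] -> 5 lines: itr qoh fmfe tnpc czkiw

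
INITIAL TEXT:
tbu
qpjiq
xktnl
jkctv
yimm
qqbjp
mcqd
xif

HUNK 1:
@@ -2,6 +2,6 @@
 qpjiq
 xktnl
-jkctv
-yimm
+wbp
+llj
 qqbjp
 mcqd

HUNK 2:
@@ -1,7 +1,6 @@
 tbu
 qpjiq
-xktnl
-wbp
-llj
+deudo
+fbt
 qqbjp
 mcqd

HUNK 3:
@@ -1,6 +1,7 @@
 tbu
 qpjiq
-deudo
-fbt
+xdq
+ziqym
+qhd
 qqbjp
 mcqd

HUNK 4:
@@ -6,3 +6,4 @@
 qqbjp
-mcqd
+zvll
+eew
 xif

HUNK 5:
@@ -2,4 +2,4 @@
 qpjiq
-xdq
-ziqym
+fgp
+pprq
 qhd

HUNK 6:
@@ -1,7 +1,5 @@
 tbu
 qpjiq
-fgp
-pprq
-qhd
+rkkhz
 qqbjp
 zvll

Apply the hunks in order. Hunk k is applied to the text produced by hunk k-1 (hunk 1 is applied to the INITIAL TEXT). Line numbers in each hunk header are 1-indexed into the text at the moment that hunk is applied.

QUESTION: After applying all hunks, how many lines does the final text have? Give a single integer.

Answer: 7

Derivation:
Hunk 1: at line 2 remove [jkctv,yimm] add [wbp,llj] -> 8 lines: tbu qpjiq xktnl wbp llj qqbjp mcqd xif
Hunk 2: at line 1 remove [xktnl,wbp,llj] add [deudo,fbt] -> 7 lines: tbu qpjiq deudo fbt qqbjp mcqd xif
Hunk 3: at line 1 remove [deudo,fbt] add [xdq,ziqym,qhd] -> 8 lines: tbu qpjiq xdq ziqym qhd qqbjp mcqd xif
Hunk 4: at line 6 remove [mcqd] add [zvll,eew] -> 9 lines: tbu qpjiq xdq ziqym qhd qqbjp zvll eew xif
Hunk 5: at line 2 remove [xdq,ziqym] add [fgp,pprq] -> 9 lines: tbu qpjiq fgp pprq qhd qqbjp zvll eew xif
Hunk 6: at line 1 remove [fgp,pprq,qhd] add [rkkhz] -> 7 lines: tbu qpjiq rkkhz qqbjp zvll eew xif
Final line count: 7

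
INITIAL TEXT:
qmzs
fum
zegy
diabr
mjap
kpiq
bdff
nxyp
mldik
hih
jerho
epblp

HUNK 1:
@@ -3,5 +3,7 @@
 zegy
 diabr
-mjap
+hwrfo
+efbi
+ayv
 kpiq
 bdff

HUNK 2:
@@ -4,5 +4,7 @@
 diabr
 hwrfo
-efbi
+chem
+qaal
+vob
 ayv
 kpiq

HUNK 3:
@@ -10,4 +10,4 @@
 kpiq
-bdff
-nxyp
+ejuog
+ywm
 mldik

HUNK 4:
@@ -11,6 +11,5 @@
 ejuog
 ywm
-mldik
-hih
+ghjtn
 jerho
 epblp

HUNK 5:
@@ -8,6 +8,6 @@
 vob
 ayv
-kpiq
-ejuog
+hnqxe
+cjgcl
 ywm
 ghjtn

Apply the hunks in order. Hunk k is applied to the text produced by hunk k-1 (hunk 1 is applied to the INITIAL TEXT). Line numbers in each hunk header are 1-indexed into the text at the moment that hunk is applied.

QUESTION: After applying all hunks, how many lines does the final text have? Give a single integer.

Answer: 15

Derivation:
Hunk 1: at line 3 remove [mjap] add [hwrfo,efbi,ayv] -> 14 lines: qmzs fum zegy diabr hwrfo efbi ayv kpiq bdff nxyp mldik hih jerho epblp
Hunk 2: at line 4 remove [efbi] add [chem,qaal,vob] -> 16 lines: qmzs fum zegy diabr hwrfo chem qaal vob ayv kpiq bdff nxyp mldik hih jerho epblp
Hunk 3: at line 10 remove [bdff,nxyp] add [ejuog,ywm] -> 16 lines: qmzs fum zegy diabr hwrfo chem qaal vob ayv kpiq ejuog ywm mldik hih jerho epblp
Hunk 4: at line 11 remove [mldik,hih] add [ghjtn] -> 15 lines: qmzs fum zegy diabr hwrfo chem qaal vob ayv kpiq ejuog ywm ghjtn jerho epblp
Hunk 5: at line 8 remove [kpiq,ejuog] add [hnqxe,cjgcl] -> 15 lines: qmzs fum zegy diabr hwrfo chem qaal vob ayv hnqxe cjgcl ywm ghjtn jerho epblp
Final line count: 15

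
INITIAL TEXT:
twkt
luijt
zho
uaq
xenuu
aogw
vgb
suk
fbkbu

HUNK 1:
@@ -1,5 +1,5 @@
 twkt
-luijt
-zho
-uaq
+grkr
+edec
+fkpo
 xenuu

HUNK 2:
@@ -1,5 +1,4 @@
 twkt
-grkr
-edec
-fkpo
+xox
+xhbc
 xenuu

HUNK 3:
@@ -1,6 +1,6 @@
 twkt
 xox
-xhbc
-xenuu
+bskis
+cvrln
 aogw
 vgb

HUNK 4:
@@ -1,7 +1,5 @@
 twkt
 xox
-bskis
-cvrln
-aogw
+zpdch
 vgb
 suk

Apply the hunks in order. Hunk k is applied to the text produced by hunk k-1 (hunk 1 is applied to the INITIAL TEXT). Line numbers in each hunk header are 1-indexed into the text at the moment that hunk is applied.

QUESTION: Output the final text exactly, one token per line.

Answer: twkt
xox
zpdch
vgb
suk
fbkbu

Derivation:
Hunk 1: at line 1 remove [luijt,zho,uaq] add [grkr,edec,fkpo] -> 9 lines: twkt grkr edec fkpo xenuu aogw vgb suk fbkbu
Hunk 2: at line 1 remove [grkr,edec,fkpo] add [xox,xhbc] -> 8 lines: twkt xox xhbc xenuu aogw vgb suk fbkbu
Hunk 3: at line 1 remove [xhbc,xenuu] add [bskis,cvrln] -> 8 lines: twkt xox bskis cvrln aogw vgb suk fbkbu
Hunk 4: at line 1 remove [bskis,cvrln,aogw] add [zpdch] -> 6 lines: twkt xox zpdch vgb suk fbkbu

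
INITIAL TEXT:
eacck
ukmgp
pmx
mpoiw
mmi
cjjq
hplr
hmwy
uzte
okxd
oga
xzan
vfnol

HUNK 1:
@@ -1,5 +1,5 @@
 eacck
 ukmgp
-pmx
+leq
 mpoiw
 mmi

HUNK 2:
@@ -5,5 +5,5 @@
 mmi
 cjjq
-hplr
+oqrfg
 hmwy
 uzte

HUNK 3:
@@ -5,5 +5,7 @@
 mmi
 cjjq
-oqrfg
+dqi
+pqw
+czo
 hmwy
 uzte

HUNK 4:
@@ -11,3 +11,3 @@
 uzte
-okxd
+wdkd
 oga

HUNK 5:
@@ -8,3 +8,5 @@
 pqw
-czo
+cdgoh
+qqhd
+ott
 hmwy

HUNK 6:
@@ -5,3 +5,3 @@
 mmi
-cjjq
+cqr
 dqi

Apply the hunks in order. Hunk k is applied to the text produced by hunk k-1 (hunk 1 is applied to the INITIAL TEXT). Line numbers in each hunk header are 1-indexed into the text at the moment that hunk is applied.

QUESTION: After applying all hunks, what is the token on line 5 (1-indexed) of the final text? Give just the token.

Hunk 1: at line 1 remove [pmx] add [leq] -> 13 lines: eacck ukmgp leq mpoiw mmi cjjq hplr hmwy uzte okxd oga xzan vfnol
Hunk 2: at line 5 remove [hplr] add [oqrfg] -> 13 lines: eacck ukmgp leq mpoiw mmi cjjq oqrfg hmwy uzte okxd oga xzan vfnol
Hunk 3: at line 5 remove [oqrfg] add [dqi,pqw,czo] -> 15 lines: eacck ukmgp leq mpoiw mmi cjjq dqi pqw czo hmwy uzte okxd oga xzan vfnol
Hunk 4: at line 11 remove [okxd] add [wdkd] -> 15 lines: eacck ukmgp leq mpoiw mmi cjjq dqi pqw czo hmwy uzte wdkd oga xzan vfnol
Hunk 5: at line 8 remove [czo] add [cdgoh,qqhd,ott] -> 17 lines: eacck ukmgp leq mpoiw mmi cjjq dqi pqw cdgoh qqhd ott hmwy uzte wdkd oga xzan vfnol
Hunk 6: at line 5 remove [cjjq] add [cqr] -> 17 lines: eacck ukmgp leq mpoiw mmi cqr dqi pqw cdgoh qqhd ott hmwy uzte wdkd oga xzan vfnol
Final line 5: mmi

Answer: mmi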